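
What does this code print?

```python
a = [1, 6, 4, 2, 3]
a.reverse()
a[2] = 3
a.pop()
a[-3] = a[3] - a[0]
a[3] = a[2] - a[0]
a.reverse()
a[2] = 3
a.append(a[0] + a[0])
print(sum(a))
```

reverse → [3, 2, 4, 6, 1]
a[2] = 3 → [3, 2, 3, 6, 1]
pop() removes 1 → [3, 2, 3, 6]
a[-3] = a[3]-a[0] = 6-3 = 3 → [3, 3, 3, 6]
a[3] = a[2]-a[0] = 3-3 = 0 → [3, 3, 3, 0]
reverse → [0, 3, 3, 3]
a[2] = 3 → [0, 3, 3, 3]
append a[0]+a[0] = 0+0 = 0 → [0, 3, 3, 3, 0]
sum = 9

9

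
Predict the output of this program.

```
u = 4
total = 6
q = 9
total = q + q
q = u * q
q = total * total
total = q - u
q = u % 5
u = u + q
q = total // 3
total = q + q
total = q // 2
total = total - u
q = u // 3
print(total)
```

total = 9+9 = 18
q = 4*9 = 36
q = 18*18 = 324
total = 324-4 = 320
q = 4%5 = 4
u = 4+4 = 8
q = 320//3 = 106
total = 106+106 = 212
total = 106//2 = 53
total = 53-8 = 45
q = 8//3 = 2

45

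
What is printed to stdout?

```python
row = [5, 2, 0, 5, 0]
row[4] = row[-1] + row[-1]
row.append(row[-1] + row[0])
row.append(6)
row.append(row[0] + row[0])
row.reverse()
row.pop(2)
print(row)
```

[10, 6, 0, 5, 0, 2, 5]

row[4] = row[-1]+row[-1] = 0+0 = 0 → [5, 2, 0, 5, 0]
append row[-1]+row[0] = 0+5 = 5 → [5, 2, 0, 5, 0, 5]
append 6 → [5, 2, 0, 5, 0, 5, 6]
append row[0]+row[0] = 5+5 = 10 → [5, 2, 0, 5, 0, 5, 6, 10]
reverse → [10, 6, 5, 0, 5, 0, 2, 5]
pop(2) removes 5 → [10, 6, 0, 5, 0, 2, 5]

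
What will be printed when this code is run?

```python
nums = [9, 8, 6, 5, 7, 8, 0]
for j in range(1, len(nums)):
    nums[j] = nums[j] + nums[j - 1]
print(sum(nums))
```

j=1: nums[1] = 8+9 = 17 → [9, 17, 6, 5, 7, 8, 0]
j=2: nums[2] = 6+17 = 23 → [9, 17, 23, 5, 7, 8, 0]
j=3: nums[3] = 5+23 = 28 → [9, 17, 23, 28, 7, 8, 0]
j=4: nums[4] = 7+28 = 35 → [9, 17, 23, 28, 35, 8, 0]
j=5: nums[5] = 8+35 = 43 → [9, 17, 23, 28, 35, 43, 0]
j=6: nums[6] = 0+43 = 43 → [9, 17, 23, 28, 35, 43, 43]
sum = 198

198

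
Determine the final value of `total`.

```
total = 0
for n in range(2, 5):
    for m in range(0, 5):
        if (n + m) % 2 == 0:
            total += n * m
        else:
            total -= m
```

34

n=2,m=0: even sum, total = 0+0 = 0
n=2,m=1: odd sum, total = 0-1 = -1
n=2,m=2: even sum, total = (-1)+4 = 3
n=2,m=3: odd sum, total = 3-3 = 0
n=2,m=4: even sum, total = 0+8 = 8
n=3,m=0: odd sum, total = 8-0 = 8
n=3,m=1: even sum, total = 8+3 = 11
n=3,m=2: odd sum, total = 11-2 = 9
n=3,m=3: even sum, total = 9+9 = 18
n=3,m=4: odd sum, total = 18-4 = 14
n=4,m=0: even sum, total = 14+0 = 14
n=4,m=1: odd sum, total = 14-1 = 13
n=4,m=2: even sum, total = 13+8 = 21
n=4,m=3: odd sum, total = 21-3 = 18
n=4,m=4: even sum, total = 18+16 = 34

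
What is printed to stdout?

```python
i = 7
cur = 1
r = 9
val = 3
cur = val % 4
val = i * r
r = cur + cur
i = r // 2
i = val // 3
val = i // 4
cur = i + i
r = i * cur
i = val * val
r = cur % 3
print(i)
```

cur = 3%4 = 3
val = 7*9 = 63
r = 3+3 = 6
i = 6//2 = 3
i = 63//3 = 21
val = 21//4 = 5
cur = 21+21 = 42
r = 21*42 = 882
i = 5*5 = 25
r = 42%3 = 0

25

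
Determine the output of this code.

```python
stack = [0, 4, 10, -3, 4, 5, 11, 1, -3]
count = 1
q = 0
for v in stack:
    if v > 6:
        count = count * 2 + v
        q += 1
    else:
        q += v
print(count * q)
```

350

v=0: not >6; q=0
v=4: not >6; q=4
v=10: >6, count = 1*2+10 = 12; q=5
v=-3: not >6; q=2
v=4: not >6; q=6
v=5: not >6; q=11
v=11: >6, count = 12*2+11 = 35; q=12
v=1: not >6; q=13
v=-3: not >6; q=10
count*q = 35*10 = 350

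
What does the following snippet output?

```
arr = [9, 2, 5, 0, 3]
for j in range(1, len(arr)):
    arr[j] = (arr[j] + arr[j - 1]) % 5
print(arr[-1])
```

j=1: arr[1] = (2+9)%5 = 1 → [9, 1, 5, 0, 3]
j=2: arr[2] = (5+1)%5 = 1 → [9, 1, 1, 0, 3]
j=3: arr[3] = (0+1)%5 = 1 → [9, 1, 1, 1, 3]
j=4: arr[4] = (3+1)%5 = 4 → [9, 1, 1, 1, 4]

4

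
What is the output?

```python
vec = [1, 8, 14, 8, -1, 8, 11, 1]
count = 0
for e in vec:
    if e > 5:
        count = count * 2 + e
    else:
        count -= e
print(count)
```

270

e=1: not >5, count = 0-1 = -1
e=8: >5, count = (-1)*2+8 = 6
e=14: >5, count = 6*2+14 = 26
e=8: >5, count = 26*2+8 = 60
e=-1: not >5, count = 60-(-1) = 61
e=8: >5, count = 61*2+8 = 130
e=11: >5, count = 130*2+11 = 271
e=1: not >5, count = 271-1 = 270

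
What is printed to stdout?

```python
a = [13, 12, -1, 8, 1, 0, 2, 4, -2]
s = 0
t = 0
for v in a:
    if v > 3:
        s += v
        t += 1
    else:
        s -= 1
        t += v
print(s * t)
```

v=13: >3, s = 0+13 = 13; t=1
v=12: >3, s = 13+12 = 25; t=2
v=-1: not >3, s = 25-1 = 24; t=1
v=8: >3, s = 24+8 = 32; t=2
v=1: not >3, s = 32-1 = 31; t=3
v=0: not >3, s = 31-1 = 30; t=3
v=2: not >3, s = 30-1 = 29; t=5
v=4: >3, s = 29+4 = 33; t=6
v=-2: not >3, s = 33-1 = 32; t=4
s*t = 32*4 = 128

128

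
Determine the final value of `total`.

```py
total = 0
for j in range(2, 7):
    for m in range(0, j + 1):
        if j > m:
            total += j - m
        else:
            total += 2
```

65

j=2,m=0: 2>0, total = 0+2 = 2
j=2,m=1: 2>1, total = 2+1 = 3
j=2,m=2: not 2>2, total = 3+2 = 5
j=3,m=0: 3>0, total = 5+3 = 8
j=3,m=1: 3>1, total = 8+2 = 10
j=3,m=2: 3>2, total = 10+1 = 11
j=3,m=3: not 3>3, total = 11+2 = 13
j=4,m=0: 4>0, total = 13+4 = 17
j=4,m=1: 4>1, total = 17+3 = 20
j=4,m=2: 4>2, total = 20+2 = 22
j=4,m=3: 4>3, total = 22+1 = 23
j=4,m=4: not 4>4, total = 23+2 = 25
j=5,m=0: 5>0, total = 25+5 = 30
j=5,m=1: 5>1, total = 30+4 = 34
j=5,m=2: 5>2, total = 34+3 = 37
j=5,m=3: 5>3, total = 37+2 = 39
j=5,m=4: 5>4, total = 39+1 = 40
j=5,m=5: not 5>5, total = 40+2 = 42
j=6,m=0: 6>0, total = 42+6 = 48
j=6,m=1: 6>1, total = 48+5 = 53
j=6,m=2: 6>2, total = 53+4 = 57
j=6,m=3: 6>3, total = 57+3 = 60
j=6,m=4: 6>4, total = 60+2 = 62
j=6,m=5: 6>5, total = 62+1 = 63
j=6,m=6: not 6>6, total = 63+2 = 65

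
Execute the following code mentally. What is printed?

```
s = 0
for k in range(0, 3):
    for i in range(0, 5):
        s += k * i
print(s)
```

30

k=0,i=0: s = 0+0 = 0
k=0,i=1: s = 0+0 = 0
k=0,i=2: s = 0+0 = 0
k=0,i=3: s = 0+0 = 0
k=0,i=4: s = 0+0 = 0
k=1,i=0: s = 0+0 = 0
k=1,i=1: s = 0+1 = 1
k=1,i=2: s = 1+2 = 3
k=1,i=3: s = 3+3 = 6
k=1,i=4: s = 6+4 = 10
k=2,i=0: s = 10+0 = 10
k=2,i=1: s = 10+2 = 12
k=2,i=2: s = 12+4 = 16
k=2,i=3: s = 16+6 = 22
k=2,i=4: s = 22+8 = 30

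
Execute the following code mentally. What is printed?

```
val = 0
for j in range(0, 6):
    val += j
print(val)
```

15

j=0: val = 0+0 = 0
j=1: val = 0+1 = 1
j=2: val = 1+2 = 3
j=3: val = 3+3 = 6
j=4: val = 6+4 = 10
j=5: val = 10+5 = 15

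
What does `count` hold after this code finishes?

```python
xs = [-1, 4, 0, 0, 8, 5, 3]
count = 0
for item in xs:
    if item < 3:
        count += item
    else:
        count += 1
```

item=-1: <3, count = 0+(-1) = -1
item=4: not <3, count = (-1)+1 = 0
item=0: <3, count = 0+0 = 0
item=0: <3, count = 0+0 = 0
item=8: not <3, count = 0+1 = 1
item=5: not <3, count = 1+1 = 2
item=3: not <3, count = 2+1 = 3

3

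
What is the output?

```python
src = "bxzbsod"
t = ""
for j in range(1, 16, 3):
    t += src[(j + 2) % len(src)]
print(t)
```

j=1: add src[3]='b' → 'b'
j=4: add src[6]='d' → 'bd'
j=7: add src[2]='z' → 'bdz'
j=10: add src[5]='o' → 'bdzo'
j=13: add src[1]='x' → 'bdzox'

bdzox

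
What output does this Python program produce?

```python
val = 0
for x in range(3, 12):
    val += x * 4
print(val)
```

x=3: val = 0+3*4 = 12
x=4: val = 12+4*4 = 28
x=5: val = 28+5*4 = 48
x=6: val = 48+6*4 = 72
x=7: val = 72+7*4 = 100
x=8: val = 100+8*4 = 132
x=9: val = 132+9*4 = 168
x=10: val = 168+10*4 = 208
x=11: val = 208+11*4 = 252

252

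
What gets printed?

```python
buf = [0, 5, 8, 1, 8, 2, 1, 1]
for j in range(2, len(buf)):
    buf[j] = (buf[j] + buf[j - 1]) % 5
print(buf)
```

j=2: buf[2] = (8+5)%5 = 3 → [0, 5, 3, 1, 8, 2, 1, 1]
j=3: buf[3] = (1+3)%5 = 4 → [0, 5, 3, 4, 8, 2, 1, 1]
j=4: buf[4] = (8+4)%5 = 2 → [0, 5, 3, 4, 2, 2, 1, 1]
j=5: buf[5] = (2+2)%5 = 4 → [0, 5, 3, 4, 2, 4, 1, 1]
j=6: buf[6] = (1+4)%5 = 0 → [0, 5, 3, 4, 2, 4, 0, 1]
j=7: buf[7] = (1+0)%5 = 1 → [0, 5, 3, 4, 2, 4, 0, 1]

[0, 5, 3, 4, 2, 4, 0, 1]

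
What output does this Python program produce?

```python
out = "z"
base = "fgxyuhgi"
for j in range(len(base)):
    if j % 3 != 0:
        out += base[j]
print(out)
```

j=0: skip
j=1: add 'g' → 'zg'
j=2: add 'x' → 'zgx'
j=3: skip
j=4: add 'u' → 'zgxu'
j=5: add 'h' → 'zgxuh'
j=6: skip
j=7: add 'i' → 'zgxuhi'

zgxuhi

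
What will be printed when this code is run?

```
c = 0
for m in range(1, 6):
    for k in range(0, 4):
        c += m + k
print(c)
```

90

m=1,k=0: c = 0+1 = 1
m=1,k=1: c = 1+2 = 3
m=1,k=2: c = 3+3 = 6
m=1,k=3: c = 6+4 = 10
m=2,k=0: c = 10+2 = 12
m=2,k=1: c = 12+3 = 15
m=2,k=2: c = 15+4 = 19
m=2,k=3: c = 19+5 = 24
m=3,k=0: c = 24+3 = 27
m=3,k=1: c = 27+4 = 31
m=3,k=2: c = 31+5 = 36
m=3,k=3: c = 36+6 = 42
m=4,k=0: c = 42+4 = 46
m=4,k=1: c = 46+5 = 51
m=4,k=2: c = 51+6 = 57
m=4,k=3: c = 57+7 = 64
m=5,k=0: c = 64+5 = 69
m=5,k=1: c = 69+6 = 75
m=5,k=2: c = 75+7 = 82
m=5,k=3: c = 82+8 = 90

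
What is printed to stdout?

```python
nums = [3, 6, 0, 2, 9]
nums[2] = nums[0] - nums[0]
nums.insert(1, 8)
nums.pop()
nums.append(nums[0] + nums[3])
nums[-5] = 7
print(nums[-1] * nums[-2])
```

nums[2] = nums[0]-nums[0] = 3-3 = 0 → [3, 6, 0, 2, 9]
insert 8 at 1 → [3, 8, 6, 0, 2, 9]
pop() removes 9 → [3, 8, 6, 0, 2]
append nums[0]+nums[3] = 3+0 = 3 → [3, 8, 6, 0, 2, 3]
nums[-5] = 7 → [3, 7, 6, 0, 2, 3]
nums[-1]*nums[-2] = 3*2 = 6

6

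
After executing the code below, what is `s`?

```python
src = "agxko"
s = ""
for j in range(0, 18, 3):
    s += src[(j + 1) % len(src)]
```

'goxakg'

j=0: add src[1]='g' → 'g'
j=3: add src[4]='o' → 'go'
j=6: add src[2]='x' → 'gox'
j=9: add src[0]='a' → 'goxa'
j=12: add src[3]='k' → 'goxak'
j=15: add src[1]='g' → 'goxakg'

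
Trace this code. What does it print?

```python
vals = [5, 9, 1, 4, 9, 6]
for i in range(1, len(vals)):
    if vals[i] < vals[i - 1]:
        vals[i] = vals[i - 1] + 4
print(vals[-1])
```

25

i=1: 9>=5, unchanged → [5, 9, 1, 4, 9, 6]
i=2: 1<9, vals[2] = 9+4 = 13 → [5, 9, 13, 4, 9, 6]
i=3: 4<13, vals[3] = 13+4 = 17 → [5, 9, 13, 17, 9, 6]
i=4: 9<17, vals[4] = 17+4 = 21 → [5, 9, 13, 17, 21, 6]
i=5: 6<21, vals[5] = 21+4 = 25 → [5, 9, 13, 17, 21, 25]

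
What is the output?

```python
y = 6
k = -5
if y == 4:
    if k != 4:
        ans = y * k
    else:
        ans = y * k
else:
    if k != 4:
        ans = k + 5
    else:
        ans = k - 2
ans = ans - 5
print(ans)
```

-5

y=6, k=-5
y == 4 is False; k != 4 is True
→ ans = k + 5 = 0
ans = 0-5 = -5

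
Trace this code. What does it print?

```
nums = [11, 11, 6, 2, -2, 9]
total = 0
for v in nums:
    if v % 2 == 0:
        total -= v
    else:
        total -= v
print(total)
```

v=11: not even, total = 0-11 = -11
v=11: not even, total = (-11)-11 = -22
v=6: even, total = (-22)-6 = -28
v=2: even, total = (-28)-2 = -30
v=-2: even, total = (-30)-(-2) = -28
v=9: not even, total = (-28)-9 = -37

-37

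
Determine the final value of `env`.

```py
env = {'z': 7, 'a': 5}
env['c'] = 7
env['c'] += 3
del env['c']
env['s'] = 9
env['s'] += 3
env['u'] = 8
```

env['c'] = 7 → {'z': 7, 'a': 5, 'c': 7}
env['c'] = 7+3 = 10 → {'z': 7, 'a': 5, 'c': 10}
del 'c' → {'z': 7, 'a': 5}
env['s'] = 9 → {'z': 7, 'a': 5, 's': 9}
env['s'] = 9+3 = 12 → {'z': 7, 'a': 5, 's': 12}
env['u'] = 8 → {'z': 7, 'a': 5, 's': 12, 'u': 8}

{'z': 7, 'a': 5, 's': 12, 'u': 8}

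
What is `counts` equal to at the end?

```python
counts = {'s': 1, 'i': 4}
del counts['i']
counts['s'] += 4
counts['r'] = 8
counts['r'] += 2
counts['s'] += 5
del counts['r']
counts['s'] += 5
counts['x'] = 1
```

{'s': 15, 'x': 1}

del 'i' → {'s': 1}
counts['s'] = 1+4 = 5 → {'s': 5}
counts['r'] = 8 → {'s': 5, 'r': 8}
counts['r'] = 8+2 = 10 → {'s': 5, 'r': 10}
counts['s'] = 5+5 = 10 → {'s': 10, 'r': 10}
del 'r' → {'s': 10}
counts['s'] = 10+5 = 15 → {'s': 15}
counts['x'] = 1 → {'s': 15, 'x': 1}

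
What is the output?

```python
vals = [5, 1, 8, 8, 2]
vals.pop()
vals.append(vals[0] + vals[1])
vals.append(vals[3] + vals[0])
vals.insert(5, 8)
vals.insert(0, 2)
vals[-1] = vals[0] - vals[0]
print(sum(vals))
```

38

pop() removes 2 → [5, 1, 8, 8]
append vals[0]+vals[1] = 5+1 = 6 → [5, 1, 8, 8, 6]
append vals[3]+vals[0] = 8+5 = 13 → [5, 1, 8, 8, 6, 13]
insert 8 at 5 → [5, 1, 8, 8, 6, 8, 13]
insert 2 at 0 → [2, 5, 1, 8, 8, 6, 8, 13]
vals[-1] = vals[0]-vals[0] = 2-2 = 0 → [2, 5, 1, 8, 8, 6, 8, 0]
sum = 38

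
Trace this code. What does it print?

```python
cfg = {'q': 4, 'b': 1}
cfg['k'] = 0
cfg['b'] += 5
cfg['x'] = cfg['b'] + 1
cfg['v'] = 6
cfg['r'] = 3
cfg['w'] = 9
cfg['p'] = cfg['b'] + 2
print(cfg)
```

{'q': 4, 'b': 6, 'k': 0, 'x': 7, 'v': 6, 'r': 3, 'w': 9, 'p': 8}

cfg['k'] = 0 → {'q': 4, 'b': 1, 'k': 0}
cfg['b'] = 1+5 = 6 → {'q': 4, 'b': 6, 'k': 0}
cfg['x'] = cfg['b']+1 = 7 → {'q': 4, 'b': 6, 'k': 0, 'x': 7}
cfg['v'] = 6 → {'q': 4, 'b': 6, 'k': 0, 'x': 7, 'v': 6}
cfg['r'] = 3 → {'q': 4, 'b': 6, 'k': 0, 'x': 7, 'v': 6, 'r': 3}
cfg['w'] = 9 → {'q': 4, 'b': 6, 'k': 0, 'x': 7, 'v': 6, 'r': 3, 'w': 9}
cfg['p'] = cfg['b']+2 = 8 → {'q': 4, 'b': 6, 'k': 0, 'x': 7, 'v': 6, 'r': 3, 'w': 9, 'p': 8}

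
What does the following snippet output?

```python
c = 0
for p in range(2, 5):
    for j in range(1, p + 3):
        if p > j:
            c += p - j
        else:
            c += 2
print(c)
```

p=2,j=1: 2>1, c = 0+1 = 1
p=2,j=2: not 2>2, c = 1+2 = 3
p=2,j=3: not 2>3, c = 3+2 = 5
p=2,j=4: not 2>4, c = 5+2 = 7
p=3,j=1: 3>1, c = 7+2 = 9
p=3,j=2: 3>2, c = 9+1 = 10
p=3,j=3: not 3>3, c = 10+2 = 12
p=3,j=4: not 3>4, c = 12+2 = 14
p=3,j=5: not 3>5, c = 14+2 = 16
p=4,j=1: 4>1, c = 16+3 = 19
p=4,j=2: 4>2, c = 19+2 = 21
p=4,j=3: 4>3, c = 21+1 = 22
p=4,j=4: not 4>4, c = 22+2 = 24
p=4,j=5: not 4>5, c = 24+2 = 26
p=4,j=6: not 4>6, c = 26+2 = 28

28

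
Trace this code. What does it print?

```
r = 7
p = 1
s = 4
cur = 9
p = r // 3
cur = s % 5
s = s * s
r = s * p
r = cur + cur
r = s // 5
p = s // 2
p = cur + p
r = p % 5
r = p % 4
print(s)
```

16

p = 7//3 = 2
cur = 4%5 = 4
s = 4*4 = 16
r = 16*2 = 32
r = 4+4 = 8
r = 16//5 = 3
p = 16//2 = 8
p = 4+8 = 12
r = 12%5 = 2
r = 12%4 = 0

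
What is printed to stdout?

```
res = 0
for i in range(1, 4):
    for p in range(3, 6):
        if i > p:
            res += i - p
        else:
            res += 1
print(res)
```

9

i=1,p=3: not 1>3, res = 0+1 = 1
i=1,p=4: not 1>4, res = 1+1 = 2
i=1,p=5: not 1>5, res = 2+1 = 3
i=2,p=3: not 2>3, res = 3+1 = 4
i=2,p=4: not 2>4, res = 4+1 = 5
i=2,p=5: not 2>5, res = 5+1 = 6
i=3,p=3: not 3>3, res = 6+1 = 7
i=3,p=4: not 3>4, res = 7+1 = 8
i=3,p=5: not 3>5, res = 8+1 = 9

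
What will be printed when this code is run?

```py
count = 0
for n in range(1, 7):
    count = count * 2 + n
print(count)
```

n=1: count = 0*2+1 = 1
n=2: count = 1*2+2 = 4
n=3: count = 4*2+3 = 11
n=4: count = 11*2+4 = 26
n=5: count = 26*2+5 = 57
n=6: count = 57*2+6 = 120

120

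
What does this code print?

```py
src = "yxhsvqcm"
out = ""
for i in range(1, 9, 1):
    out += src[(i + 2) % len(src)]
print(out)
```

i=1: add src[3]='s' → 's'
i=2: add src[4]='v' → 'sv'
i=3: add src[5]='q' → 'svq'
i=4: add src[6]='c' → 'svqc'
i=5: add src[7]='m' → 'svqcm'
i=6: add src[0]='y' → 'svqcmy'
i=7: add src[1]='x' → 'svqcmyx'
i=8: add src[2]='h' → 'svqcmyxh'

svqcmyxh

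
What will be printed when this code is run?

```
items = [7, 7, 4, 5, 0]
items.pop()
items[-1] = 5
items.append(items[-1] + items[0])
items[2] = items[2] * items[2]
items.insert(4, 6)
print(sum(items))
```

53

pop() removes 0 → [7, 7, 4, 5]
items[-1] = 5 → [7, 7, 4, 5]
append items[-1]+items[0] = 5+7 = 12 → [7, 7, 4, 5, 12]
items[2] = items[2]*items[2] = 4*4 = 16 → [7, 7, 16, 5, 12]
insert 6 at 4 → [7, 7, 16, 5, 6, 12]
sum = 53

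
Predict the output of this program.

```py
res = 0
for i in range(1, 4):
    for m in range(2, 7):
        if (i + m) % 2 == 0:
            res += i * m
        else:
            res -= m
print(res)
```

24

i=1,m=2: odd sum, res = 0-2 = -2
i=1,m=3: even sum, res = (-2)+3 = 1
i=1,m=4: odd sum, res = 1-4 = -3
i=1,m=5: even sum, res = (-3)+5 = 2
i=1,m=6: odd sum, res = 2-6 = -4
i=2,m=2: even sum, res = (-4)+4 = 0
i=2,m=3: odd sum, res = 0-3 = -3
i=2,m=4: even sum, res = (-3)+8 = 5
i=2,m=5: odd sum, res = 5-5 = 0
i=2,m=6: even sum, res = 0+12 = 12
i=3,m=2: odd sum, res = 12-2 = 10
i=3,m=3: even sum, res = 10+9 = 19
i=3,m=4: odd sum, res = 19-4 = 15
i=3,m=5: even sum, res = 15+15 = 30
i=3,m=6: odd sum, res = 30-6 = 24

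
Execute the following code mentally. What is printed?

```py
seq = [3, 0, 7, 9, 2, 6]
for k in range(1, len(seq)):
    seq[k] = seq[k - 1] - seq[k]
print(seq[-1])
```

k=1: seq[1] = 3-0 = 3 → [3, 3, 7, 9, 2, 6]
k=2: seq[2] = 3-7 = -4 → [3, 3, -4, 9, 2, 6]
k=3: seq[3] = (-4)-9 = -13 → [3, 3, -4, -13, 2, 6]
k=4: seq[4] = (-13)-2 = -15 → [3, 3, -4, -13, -15, 6]
k=5: seq[5] = (-15)-6 = -21 → [3, 3, -4, -13, -15, -21]

-21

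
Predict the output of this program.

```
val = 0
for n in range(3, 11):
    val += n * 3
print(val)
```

n=3: val = 0+3*3 = 9
n=4: val = 9+4*3 = 21
n=5: val = 21+5*3 = 36
n=6: val = 36+6*3 = 54
n=7: val = 54+7*3 = 75
n=8: val = 75+8*3 = 99
n=9: val = 99+9*3 = 126
n=10: val = 126+10*3 = 156

156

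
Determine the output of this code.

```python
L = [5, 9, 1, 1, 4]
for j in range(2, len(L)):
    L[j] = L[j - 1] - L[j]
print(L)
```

[5, 9, 8, 7, 3]

j=2: L[2] = 9-1 = 8 → [5, 9, 8, 1, 4]
j=3: L[3] = 8-1 = 7 → [5, 9, 8, 7, 4]
j=4: L[4] = 7-4 = 3 → [5, 9, 8, 7, 3]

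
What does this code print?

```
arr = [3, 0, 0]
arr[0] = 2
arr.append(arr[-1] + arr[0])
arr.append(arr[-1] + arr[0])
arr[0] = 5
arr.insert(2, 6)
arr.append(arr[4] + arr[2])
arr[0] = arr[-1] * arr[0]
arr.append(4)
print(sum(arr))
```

arr[0] = 2 → [2, 0, 0]
append arr[-1]+arr[0] = 0+2 = 2 → [2, 0, 0, 2]
append arr[-1]+arr[0] = 2+2 = 4 → [2, 0, 0, 2, 4]
arr[0] = 5 → [5, 0, 0, 2, 4]
insert 6 at 2 → [5, 0, 6, 0, 2, 4]
append arr[4]+arr[2] = 2+6 = 8 → [5, 0, 6, 0, 2, 4, 8]
arr[0] = arr[-1]*arr[0] = 8*5 = 40 → [40, 0, 6, 0, 2, 4, 8]
append 4 → [40, 0, 6, 0, 2, 4, 8, 4]
sum = 64

64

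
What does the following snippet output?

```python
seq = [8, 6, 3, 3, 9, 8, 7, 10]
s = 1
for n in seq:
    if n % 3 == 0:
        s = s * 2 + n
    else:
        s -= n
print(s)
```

n=8: not %3==0, s = 1-8 = -7
n=6: %3==0, s = (-7)*2+6 = -8
n=3: %3==0, s = (-8)*2+3 = -13
n=3: %3==0, s = (-13)*2+3 = -23
n=9: %3==0, s = (-23)*2+9 = -37
n=8: not %3==0, s = (-37)-8 = -45
n=7: not %3==0, s = (-45)-7 = -52
n=10: not %3==0, s = (-52)-10 = -62

-62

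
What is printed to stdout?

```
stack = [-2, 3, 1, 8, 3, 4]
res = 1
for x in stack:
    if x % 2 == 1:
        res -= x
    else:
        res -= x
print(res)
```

-16

x=-2: not odd, res = 1-(-2) = 3
x=3: odd, res = 3-3 = 0
x=1: odd, res = 0-1 = -1
x=8: not odd, res = (-1)-8 = -9
x=3: odd, res = (-9)-3 = -12
x=4: not odd, res = (-12)-4 = -16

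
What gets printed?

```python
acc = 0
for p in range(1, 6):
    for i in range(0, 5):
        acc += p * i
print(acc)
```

p=1,i=0: acc = 0+0 = 0
p=1,i=1: acc = 0+1 = 1
p=1,i=2: acc = 1+2 = 3
p=1,i=3: acc = 3+3 = 6
p=1,i=4: acc = 6+4 = 10
p=2,i=0: acc = 10+0 = 10
p=2,i=1: acc = 10+2 = 12
p=2,i=2: acc = 12+4 = 16
p=2,i=3: acc = 16+6 = 22
p=2,i=4: acc = 22+8 = 30
p=3,i=0: acc = 30+0 = 30
p=3,i=1: acc = 30+3 = 33
p=3,i=2: acc = 33+6 = 39
p=3,i=3: acc = 39+9 = 48
p=3,i=4: acc = 48+12 = 60
p=4,i=0: acc = 60+0 = 60
p=4,i=1: acc = 60+4 = 64
p=4,i=2: acc = 64+8 = 72
p=4,i=3: acc = 72+12 = 84
p=4,i=4: acc = 84+16 = 100
p=5,i=0: acc = 100+0 = 100
p=5,i=1: acc = 100+5 = 105
p=5,i=2: acc = 105+10 = 115
p=5,i=3: acc = 115+15 = 130
p=5,i=4: acc = 130+20 = 150

150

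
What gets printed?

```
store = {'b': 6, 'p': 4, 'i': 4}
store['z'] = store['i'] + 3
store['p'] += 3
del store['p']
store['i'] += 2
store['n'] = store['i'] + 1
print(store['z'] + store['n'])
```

14

store['z'] = store['i']+3 = 7 → {'b': 6, 'p': 4, 'i': 4, 'z': 7}
store['p'] = 4+3 = 7 → {'b': 6, 'p': 7, 'i': 4, 'z': 7}
del 'p' → {'b': 6, 'i': 4, 'z': 7}
store['i'] = 4+2 = 6 → {'b': 6, 'i': 6, 'z': 7}
store['n'] = store['i']+1 = 7 → {'b': 6, 'i': 6, 'z': 7, 'n': 7}
store['z']+store['n'] = 7+7 = 14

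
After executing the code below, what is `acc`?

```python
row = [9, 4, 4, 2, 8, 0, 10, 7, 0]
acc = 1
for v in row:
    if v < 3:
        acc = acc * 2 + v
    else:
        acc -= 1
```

v=9: not <3, acc = 1-1 = 0
v=4: not <3, acc = 0-1 = -1
v=4: not <3, acc = (-1)-1 = -2
v=2: <3, acc = (-2)*2+2 = -2
v=8: not <3, acc = (-2)-1 = -3
v=0: <3, acc = (-3)*2+0 = -6
v=10: not <3, acc = (-6)-1 = -7
v=7: not <3, acc = (-7)-1 = -8
v=0: <3, acc = (-8)*2+0 = -16

-16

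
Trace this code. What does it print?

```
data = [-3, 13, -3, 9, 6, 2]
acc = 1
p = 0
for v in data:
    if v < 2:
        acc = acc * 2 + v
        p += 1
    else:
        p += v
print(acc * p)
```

v=-3: <2, acc = 1*2+(-3) = -1; p=1
v=13: not <2; p=14
v=-3: <2, acc = (-1)*2+(-3) = -5; p=15
v=9: not <2; p=24
v=6: not <2; p=30
v=2: not <2; p=32
acc*p = (-5)*32 = -160

-160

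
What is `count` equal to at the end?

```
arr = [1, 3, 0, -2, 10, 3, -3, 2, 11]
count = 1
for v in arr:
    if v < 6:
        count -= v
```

v=1: <6, count = 1-1 = 0
v=3: <6, count = 0-3 = -3
v=0: <6, count = (-3)-0 = -3
v=-2: <6, count = (-3)-(-2) = -1
v=10: not <6
v=3: <6, count = (-1)-3 = -4
v=-3: <6, count = (-4)-(-3) = -1
v=2: <6, count = (-1)-2 = -3
v=11: not <6

-3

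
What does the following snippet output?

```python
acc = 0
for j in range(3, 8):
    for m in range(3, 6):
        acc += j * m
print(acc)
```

300

j=3,m=3: acc = 0+9 = 9
j=3,m=4: acc = 9+12 = 21
j=3,m=5: acc = 21+15 = 36
j=4,m=3: acc = 36+12 = 48
j=4,m=4: acc = 48+16 = 64
j=4,m=5: acc = 64+20 = 84
j=5,m=3: acc = 84+15 = 99
j=5,m=4: acc = 99+20 = 119
j=5,m=5: acc = 119+25 = 144
j=6,m=3: acc = 144+18 = 162
j=6,m=4: acc = 162+24 = 186
j=6,m=5: acc = 186+30 = 216
j=7,m=3: acc = 216+21 = 237
j=7,m=4: acc = 237+28 = 265
j=7,m=5: acc = 265+35 = 300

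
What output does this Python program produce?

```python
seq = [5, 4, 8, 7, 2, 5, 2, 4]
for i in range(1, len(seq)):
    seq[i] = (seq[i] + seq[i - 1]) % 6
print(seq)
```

i=1: seq[1] = (4+5)%6 = 3 → [5, 3, 8, 7, 2, 5, 2, 4]
i=2: seq[2] = (8+3)%6 = 5 → [5, 3, 5, 7, 2, 5, 2, 4]
i=3: seq[3] = (7+5)%6 = 0 → [5, 3, 5, 0, 2, 5, 2, 4]
i=4: seq[4] = (2+0)%6 = 2 → [5, 3, 5, 0, 2, 5, 2, 4]
i=5: seq[5] = (5+2)%6 = 1 → [5, 3, 5, 0, 2, 1, 2, 4]
i=6: seq[6] = (2+1)%6 = 3 → [5, 3, 5, 0, 2, 1, 3, 4]
i=7: seq[7] = (4+3)%6 = 1 → [5, 3, 5, 0, 2, 1, 3, 1]

[5, 3, 5, 0, 2, 1, 3, 1]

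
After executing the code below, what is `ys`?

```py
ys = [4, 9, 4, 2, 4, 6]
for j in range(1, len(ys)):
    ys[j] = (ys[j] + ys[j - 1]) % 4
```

[4, 1, 1, 3, 3, 1]

j=1: ys[1] = (9+4)%4 = 1 → [4, 1, 4, 2, 4, 6]
j=2: ys[2] = (4+1)%4 = 1 → [4, 1, 1, 2, 4, 6]
j=3: ys[3] = (2+1)%4 = 3 → [4, 1, 1, 3, 4, 6]
j=4: ys[4] = (4+3)%4 = 3 → [4, 1, 1, 3, 3, 6]
j=5: ys[5] = (6+3)%4 = 1 → [4, 1, 1, 3, 3, 1]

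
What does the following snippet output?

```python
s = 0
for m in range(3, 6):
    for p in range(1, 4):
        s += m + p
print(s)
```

m=3,p=1: s = 0+4 = 4
m=3,p=2: s = 4+5 = 9
m=3,p=3: s = 9+6 = 15
m=4,p=1: s = 15+5 = 20
m=4,p=2: s = 20+6 = 26
m=4,p=3: s = 26+7 = 33
m=5,p=1: s = 33+6 = 39
m=5,p=2: s = 39+7 = 46
m=5,p=3: s = 46+8 = 54

54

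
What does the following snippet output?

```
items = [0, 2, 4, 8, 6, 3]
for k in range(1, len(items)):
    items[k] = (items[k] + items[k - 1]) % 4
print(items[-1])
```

3

k=1: items[1] = (2+0)%4 = 2 → [0, 2, 4, 8, 6, 3]
k=2: items[2] = (4+2)%4 = 2 → [0, 2, 2, 8, 6, 3]
k=3: items[3] = (8+2)%4 = 2 → [0, 2, 2, 2, 6, 3]
k=4: items[4] = (6+2)%4 = 0 → [0, 2, 2, 2, 0, 3]
k=5: items[5] = (3+0)%4 = 3 → [0, 2, 2, 2, 0, 3]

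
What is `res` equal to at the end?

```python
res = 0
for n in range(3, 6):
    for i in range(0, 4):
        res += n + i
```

66

n=3,i=0: res = 0+3 = 3
n=3,i=1: res = 3+4 = 7
n=3,i=2: res = 7+5 = 12
n=3,i=3: res = 12+6 = 18
n=4,i=0: res = 18+4 = 22
n=4,i=1: res = 22+5 = 27
n=4,i=2: res = 27+6 = 33
n=4,i=3: res = 33+7 = 40
n=5,i=0: res = 40+5 = 45
n=5,i=1: res = 45+6 = 51
n=5,i=2: res = 51+7 = 58
n=5,i=3: res = 58+8 = 66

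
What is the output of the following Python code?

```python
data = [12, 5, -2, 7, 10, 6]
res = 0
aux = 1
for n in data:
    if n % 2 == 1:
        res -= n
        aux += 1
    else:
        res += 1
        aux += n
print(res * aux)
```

-232

n=12: not odd, res = 0+1 = 1; aux=13
n=5: odd, res = 1-5 = -4; aux=14
n=-2: not odd, res = (-4)+1 = -3; aux=12
n=7: odd, res = (-3)-7 = -10; aux=13
n=10: not odd, res = (-10)+1 = -9; aux=23
n=6: not odd, res = (-9)+1 = -8; aux=29
res*aux = (-8)*29 = -232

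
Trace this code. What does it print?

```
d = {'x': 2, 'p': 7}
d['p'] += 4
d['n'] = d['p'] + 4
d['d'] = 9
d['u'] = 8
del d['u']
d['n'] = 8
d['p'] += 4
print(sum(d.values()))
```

d['p'] = 7+4 = 11 → {'x': 2, 'p': 11}
d['n'] = d['p']+4 = 15 → {'x': 2, 'p': 11, 'n': 15}
d['d'] = 9 → {'x': 2, 'p': 11, 'n': 15, 'd': 9}
d['u'] = 8 → {'x': 2, 'p': 11, 'n': 15, 'd': 9, 'u': 8}
del 'u' → {'x': 2, 'p': 11, 'n': 15, 'd': 9}
d['n'] = 8 → {'x': 2, 'p': 11, 'n': 8, 'd': 9}
d['p'] = 11+4 = 15 → {'x': 2, 'p': 15, 'n': 8, 'd': 9}
sum of values = 34

34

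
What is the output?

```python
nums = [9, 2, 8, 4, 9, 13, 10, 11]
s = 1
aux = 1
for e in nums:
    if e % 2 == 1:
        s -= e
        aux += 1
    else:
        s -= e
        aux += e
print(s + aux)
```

e=9: odd, s = 1-9 = -8; aux=2
e=2: not odd, s = (-8)-2 = -10; aux=4
e=8: not odd, s = (-10)-8 = -18; aux=12
e=4: not odd, s = (-18)-4 = -22; aux=16
e=9: odd, s = (-22)-9 = -31; aux=17
e=13: odd, s = (-31)-13 = -44; aux=18
e=10: not odd, s = (-44)-10 = -54; aux=28
e=11: odd, s = (-54)-11 = -65; aux=29
s+aux = (-65)+29 = -36

-36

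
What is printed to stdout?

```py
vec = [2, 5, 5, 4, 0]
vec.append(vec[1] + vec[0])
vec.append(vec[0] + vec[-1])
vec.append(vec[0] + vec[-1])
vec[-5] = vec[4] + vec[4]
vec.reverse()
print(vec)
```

append vec[1]+vec[0] = 5+2 = 7 → [2, 5, 5, 4, 0, 7]
append vec[0]+vec[-1] = 2+7 = 9 → [2, 5, 5, 4, 0, 7, 9]
append vec[0]+vec[-1] = 2+9 = 11 → [2, 5, 5, 4, 0, 7, 9, 11]
vec[-5] = vec[4]+vec[4] = 0+0 = 0 → [2, 5, 5, 0, 0, 7, 9, 11]
reverse → [11, 9, 7, 0, 0, 5, 5, 2]

[11, 9, 7, 0, 0, 5, 5, 2]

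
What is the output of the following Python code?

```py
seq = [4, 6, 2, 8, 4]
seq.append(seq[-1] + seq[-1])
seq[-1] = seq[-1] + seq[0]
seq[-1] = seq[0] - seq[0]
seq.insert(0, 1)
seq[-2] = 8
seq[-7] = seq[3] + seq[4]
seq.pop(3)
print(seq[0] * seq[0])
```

100

append seq[-1]+seq[-1] = 4+4 = 8 → [4, 6, 2, 8, 4, 8]
seq[-1] = seq[-1]+seq[0] = 8+4 = 12 → [4, 6, 2, 8, 4, 12]
seq[-1] = seq[0]-seq[0] = 4-4 = 0 → [4, 6, 2, 8, 4, 0]
insert 1 at 0 → [1, 4, 6, 2, 8, 4, 0]
seq[-2] = 8 → [1, 4, 6, 2, 8, 8, 0]
seq[-7] = seq[3]+seq[4] = 2+8 = 10 → [10, 4, 6, 2, 8, 8, 0]
pop(3) removes 2 → [10, 4, 6, 8, 8, 0]
seq[0]*seq[0] = 10*10 = 100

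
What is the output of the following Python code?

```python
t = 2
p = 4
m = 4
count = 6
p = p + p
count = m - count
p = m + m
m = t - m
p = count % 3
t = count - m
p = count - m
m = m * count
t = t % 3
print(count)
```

-2

p = 4+4 = 8
count = 4-6 = -2
p = 4+4 = 8
m = 2-4 = -2
p = (-2)%3 = 1
t = (-2)-(-2) = 0
p = (-2)-(-2) = 0
m = (-2)*(-2) = 4
t = 0%3 = 0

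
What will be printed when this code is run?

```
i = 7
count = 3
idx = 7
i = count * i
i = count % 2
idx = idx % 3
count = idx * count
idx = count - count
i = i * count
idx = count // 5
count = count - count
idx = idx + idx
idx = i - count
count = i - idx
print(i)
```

3

i = 3*7 = 21
i = 3%2 = 1
idx = 7%3 = 1
count = 1*3 = 3
idx = 3-3 = 0
i = 1*3 = 3
idx = 3//5 = 0
count = 3-3 = 0
idx = 0+0 = 0
idx = 3-0 = 3
count = 3-3 = 0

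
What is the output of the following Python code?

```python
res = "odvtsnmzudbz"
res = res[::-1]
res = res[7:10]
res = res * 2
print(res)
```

stvstv

reverse → 'zbduzmnstvdo'
slice [7:10] → 'stv'
repeat ×2 → 'stvstv'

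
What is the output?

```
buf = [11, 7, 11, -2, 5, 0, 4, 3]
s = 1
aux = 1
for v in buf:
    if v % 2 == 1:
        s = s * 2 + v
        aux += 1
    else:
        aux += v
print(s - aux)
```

313

v=11: odd, s = 1*2+11 = 13; aux=2
v=7: odd, s = 13*2+7 = 33; aux=3
v=11: odd, s = 33*2+11 = 77; aux=4
v=-2: not odd; aux=2
v=5: odd, s = 77*2+5 = 159; aux=3
v=0: not odd; aux=3
v=4: not odd; aux=7
v=3: odd, s = 159*2+3 = 321; aux=8
s-aux = 321-8 = 313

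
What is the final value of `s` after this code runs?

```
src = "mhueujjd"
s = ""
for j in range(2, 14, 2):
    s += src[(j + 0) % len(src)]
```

j=2: add src[2]='u' → 'u'
j=4: add src[4]='u' → 'uu'
j=6: add src[6]='j' → 'uuj'
j=8: add src[0]='m' → 'uujm'
j=10: add src[2]='u' → 'uujmu'
j=12: add src[4]='u' → 'uujmuu'

'uujmuu'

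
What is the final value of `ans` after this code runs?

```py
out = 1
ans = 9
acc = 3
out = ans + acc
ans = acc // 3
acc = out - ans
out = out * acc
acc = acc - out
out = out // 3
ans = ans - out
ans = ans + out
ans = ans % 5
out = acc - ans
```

out = 9+3 = 12
ans = 3//3 = 1
acc = 12-1 = 11
out = 12*11 = 132
acc = 11-132 = -121
out = 132//3 = 44
ans = 1-44 = -43
ans = (-43)+44 = 1
ans = 1%5 = 1
out = (-121)-1 = -122

1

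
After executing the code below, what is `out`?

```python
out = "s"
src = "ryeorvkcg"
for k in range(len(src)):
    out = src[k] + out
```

'gckvroeyrs'

k=0: prepend 'r' → 'rs'
k=1: prepend 'y' → 'yrs'
k=2: prepend 'e' → 'eyrs'
k=3: prepend 'o' → 'oeyrs'
k=4: prepend 'r' → 'roeyrs'
k=5: prepend 'v' → 'vroeyrs'
k=6: prepend 'k' → 'kvroeyrs'
k=7: prepend 'c' → 'ckvroeyrs'
k=8: prepend 'g' → 'gckvroeyrs'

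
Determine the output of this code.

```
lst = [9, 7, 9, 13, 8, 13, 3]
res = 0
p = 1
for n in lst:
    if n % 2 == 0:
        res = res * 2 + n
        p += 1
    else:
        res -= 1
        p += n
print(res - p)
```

-58

n=9: not even, res = 0-1 = -1; p=10
n=7: not even, res = (-1)-1 = -2; p=17
n=9: not even, res = (-2)-1 = -3; p=26
n=13: not even, res = (-3)-1 = -4; p=39
n=8: even, res = (-4)*2+8 = 0; p=40
n=13: not even, res = 0-1 = -1; p=53
n=3: not even, res = (-1)-1 = -2; p=56
res-p = (-2)-56 = -58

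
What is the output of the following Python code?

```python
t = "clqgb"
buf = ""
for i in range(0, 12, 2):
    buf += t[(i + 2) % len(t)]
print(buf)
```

i=0: add t[2]='q' → 'q'
i=2: add t[4]='b' → 'qb'
i=4: add t[1]='l' → 'qbl'
i=6: add t[3]='g' → 'qblg'
i=8: add t[0]='c' → 'qblgc'
i=10: add t[2]='q' → 'qblgcq'

qblgcq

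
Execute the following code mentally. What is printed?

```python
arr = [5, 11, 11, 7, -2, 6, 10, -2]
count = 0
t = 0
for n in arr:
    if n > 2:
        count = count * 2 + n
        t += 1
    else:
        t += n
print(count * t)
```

948

n=5: >2, count = 0*2+5 = 5; t=1
n=11: >2, count = 5*2+11 = 21; t=2
n=11: >2, count = 21*2+11 = 53; t=3
n=7: >2, count = 53*2+7 = 113; t=4
n=-2: not >2; t=2
n=6: >2, count = 113*2+6 = 232; t=3
n=10: >2, count = 232*2+10 = 474; t=4
n=-2: not >2; t=2
count*t = 474*2 = 948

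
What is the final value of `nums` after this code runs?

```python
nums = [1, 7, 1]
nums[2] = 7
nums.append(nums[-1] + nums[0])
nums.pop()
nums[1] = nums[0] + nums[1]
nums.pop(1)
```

nums[2] = 7 → [1, 7, 7]
append nums[-1]+nums[0] = 7+1 = 8 → [1, 7, 7, 8]
pop() removes 8 → [1, 7, 7]
nums[1] = nums[0]+nums[1] = 1+7 = 8 → [1, 8, 7]
pop(1) removes 8 → [1, 7]

[1, 7]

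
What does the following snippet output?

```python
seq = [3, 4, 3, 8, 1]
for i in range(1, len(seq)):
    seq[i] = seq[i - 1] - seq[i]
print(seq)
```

i=1: seq[1] = 3-4 = -1 → [3, -1, 3, 8, 1]
i=2: seq[2] = (-1)-3 = -4 → [3, -1, -4, 8, 1]
i=3: seq[3] = (-4)-8 = -12 → [3, -1, -4, -12, 1]
i=4: seq[4] = (-12)-1 = -13 → [3, -1, -4, -12, -13]

[3, -1, -4, -12, -13]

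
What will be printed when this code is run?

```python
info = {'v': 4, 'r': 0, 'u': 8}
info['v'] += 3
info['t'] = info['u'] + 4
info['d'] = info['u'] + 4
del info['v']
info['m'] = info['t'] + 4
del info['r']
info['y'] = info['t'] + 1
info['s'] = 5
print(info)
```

{'u': 8, 't': 12, 'd': 12, 'm': 16, 'y': 13, 's': 5}

info['v'] = 4+3 = 7 → {'v': 7, 'r': 0, 'u': 8}
info['t'] = info['u']+4 = 12 → {'v': 7, 'r': 0, 'u': 8, 't': 12}
info['d'] = info['u']+4 = 12 → {'v': 7, 'r': 0, 'u': 8, 't': 12, 'd': 12}
del 'v' → {'r': 0, 'u': 8, 't': 12, 'd': 12}
info['m'] = info['t']+4 = 16 → {'r': 0, 'u': 8, 't': 12, 'd': 12, 'm': 16}
del 'r' → {'u': 8, 't': 12, 'd': 12, 'm': 16}
info['y'] = info['t']+1 = 13 → {'u': 8, 't': 12, 'd': 12, 'm': 16, 'y': 13}
info['s'] = 5 → {'u': 8, 't': 12, 'd': 12, 'm': 16, 'y': 13, 's': 5}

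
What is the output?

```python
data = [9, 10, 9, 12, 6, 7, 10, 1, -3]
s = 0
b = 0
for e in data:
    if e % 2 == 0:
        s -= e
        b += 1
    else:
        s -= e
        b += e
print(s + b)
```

-34

e=9: not even, s = 0-9 = -9; b=9
e=10: even, s = (-9)-10 = -19; b=10
e=9: not even, s = (-19)-9 = -28; b=19
e=12: even, s = (-28)-12 = -40; b=20
e=6: even, s = (-40)-6 = -46; b=21
e=7: not even, s = (-46)-7 = -53; b=28
e=10: even, s = (-53)-10 = -63; b=29
e=1: not even, s = (-63)-1 = -64; b=30
e=-3: not even, s = (-64)-(-3) = -61; b=27
s+b = (-61)+27 = -34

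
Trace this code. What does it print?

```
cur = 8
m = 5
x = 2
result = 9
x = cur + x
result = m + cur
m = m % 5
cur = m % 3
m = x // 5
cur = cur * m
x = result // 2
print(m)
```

2

x = 8+2 = 10
result = 5+8 = 13
m = 5%5 = 0
cur = 0%3 = 0
m = 10//5 = 2
cur = 0*2 = 0
x = 13//2 = 6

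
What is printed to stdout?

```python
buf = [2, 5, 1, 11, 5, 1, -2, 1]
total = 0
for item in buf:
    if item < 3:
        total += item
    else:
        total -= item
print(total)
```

-18

item=2: <3, total = 0+2 = 2
item=5: not <3, total = 2-5 = -3
item=1: <3, total = (-3)+1 = -2
item=11: not <3, total = (-2)-11 = -13
item=5: not <3, total = (-13)-5 = -18
item=1: <3, total = (-18)+1 = -17
item=-2: <3, total = (-17)+(-2) = -19
item=1: <3, total = (-19)+1 = -18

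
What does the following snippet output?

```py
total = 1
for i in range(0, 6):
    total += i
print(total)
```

i=0: total = 1+0 = 1
i=1: total = 1+1 = 2
i=2: total = 2+2 = 4
i=3: total = 4+3 = 7
i=4: total = 7+4 = 11
i=5: total = 11+5 = 16

16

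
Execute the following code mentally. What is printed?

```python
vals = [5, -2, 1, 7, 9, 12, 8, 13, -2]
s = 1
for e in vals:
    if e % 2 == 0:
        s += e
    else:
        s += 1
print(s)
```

22

e=5: not even, s = 1+1 = 2
e=-2: even, s = 2+(-2) = 0
e=1: not even, s = 0+1 = 1
e=7: not even, s = 1+1 = 2
e=9: not even, s = 2+1 = 3
e=12: even, s = 3+12 = 15
e=8: even, s = 15+8 = 23
e=13: not even, s = 23+1 = 24
e=-2: even, s = 24+(-2) = 22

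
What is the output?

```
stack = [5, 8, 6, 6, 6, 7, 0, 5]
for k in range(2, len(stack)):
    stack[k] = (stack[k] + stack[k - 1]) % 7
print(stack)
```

[5, 8, 0, 6, 5, 5, 5, 3]

k=2: stack[2] = (6+8)%7 = 0 → [5, 8, 0, 6, 6, 7, 0, 5]
k=3: stack[3] = (6+0)%7 = 6 → [5, 8, 0, 6, 6, 7, 0, 5]
k=4: stack[4] = (6+6)%7 = 5 → [5, 8, 0, 6, 5, 7, 0, 5]
k=5: stack[5] = (7+5)%7 = 5 → [5, 8, 0, 6, 5, 5, 0, 5]
k=6: stack[6] = (0+5)%7 = 5 → [5, 8, 0, 6, 5, 5, 5, 5]
k=7: stack[7] = (5+5)%7 = 3 → [5, 8, 0, 6, 5, 5, 5, 3]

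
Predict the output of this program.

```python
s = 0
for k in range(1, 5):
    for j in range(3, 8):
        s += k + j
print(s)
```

k=1,j=3: s = 0+4 = 4
k=1,j=4: s = 4+5 = 9
k=1,j=5: s = 9+6 = 15
k=1,j=6: s = 15+7 = 22
k=1,j=7: s = 22+8 = 30
k=2,j=3: s = 30+5 = 35
k=2,j=4: s = 35+6 = 41
k=2,j=5: s = 41+7 = 48
k=2,j=6: s = 48+8 = 56
k=2,j=7: s = 56+9 = 65
k=3,j=3: s = 65+6 = 71
k=3,j=4: s = 71+7 = 78
k=3,j=5: s = 78+8 = 86
k=3,j=6: s = 86+9 = 95
k=3,j=7: s = 95+10 = 105
k=4,j=3: s = 105+7 = 112
k=4,j=4: s = 112+8 = 120
k=4,j=5: s = 120+9 = 129
k=4,j=6: s = 129+10 = 139
k=4,j=7: s = 139+11 = 150

150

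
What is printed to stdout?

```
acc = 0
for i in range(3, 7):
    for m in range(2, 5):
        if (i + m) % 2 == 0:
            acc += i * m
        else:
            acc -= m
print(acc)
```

i=3,m=2: odd sum, acc = 0-2 = -2
i=3,m=3: even sum, acc = (-2)+9 = 7
i=3,m=4: odd sum, acc = 7-4 = 3
i=4,m=2: even sum, acc = 3+8 = 11
i=4,m=3: odd sum, acc = 11-3 = 8
i=4,m=4: even sum, acc = 8+16 = 24
i=5,m=2: odd sum, acc = 24-2 = 22
i=5,m=3: even sum, acc = 22+15 = 37
i=5,m=4: odd sum, acc = 37-4 = 33
i=6,m=2: even sum, acc = 33+12 = 45
i=6,m=3: odd sum, acc = 45-3 = 42
i=6,m=4: even sum, acc = 42+24 = 66

66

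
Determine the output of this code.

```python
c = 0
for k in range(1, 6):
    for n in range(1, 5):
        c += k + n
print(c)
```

110

k=1,n=1: c = 0+2 = 2
k=1,n=2: c = 2+3 = 5
k=1,n=3: c = 5+4 = 9
k=1,n=4: c = 9+5 = 14
k=2,n=1: c = 14+3 = 17
k=2,n=2: c = 17+4 = 21
k=2,n=3: c = 21+5 = 26
k=2,n=4: c = 26+6 = 32
k=3,n=1: c = 32+4 = 36
k=3,n=2: c = 36+5 = 41
k=3,n=3: c = 41+6 = 47
k=3,n=4: c = 47+7 = 54
k=4,n=1: c = 54+5 = 59
k=4,n=2: c = 59+6 = 65
k=4,n=3: c = 65+7 = 72
k=4,n=4: c = 72+8 = 80
k=5,n=1: c = 80+6 = 86
k=5,n=2: c = 86+7 = 93
k=5,n=3: c = 93+8 = 101
k=5,n=4: c = 101+9 = 110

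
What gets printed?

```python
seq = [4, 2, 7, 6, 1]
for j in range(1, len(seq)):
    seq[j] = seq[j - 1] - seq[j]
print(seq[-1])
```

-12

j=1: seq[1] = 4-2 = 2 → [4, 2, 7, 6, 1]
j=2: seq[2] = 2-7 = -5 → [4, 2, -5, 6, 1]
j=3: seq[3] = (-5)-6 = -11 → [4, 2, -5, -11, 1]
j=4: seq[4] = (-11)-1 = -12 → [4, 2, -5, -11, -12]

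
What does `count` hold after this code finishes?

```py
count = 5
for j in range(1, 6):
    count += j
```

j=1: count = 5+1 = 6
j=2: count = 6+2 = 8
j=3: count = 8+3 = 11
j=4: count = 11+4 = 15
j=5: count = 15+5 = 20

20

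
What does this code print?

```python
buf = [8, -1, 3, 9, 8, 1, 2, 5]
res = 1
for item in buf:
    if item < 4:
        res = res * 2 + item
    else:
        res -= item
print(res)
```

-177

item=8: not <4, res = 1-8 = -7
item=-1: <4, res = (-7)*2+(-1) = -15
item=3: <4, res = (-15)*2+3 = -27
item=9: not <4, res = (-27)-9 = -36
item=8: not <4, res = (-36)-8 = -44
item=1: <4, res = (-44)*2+1 = -87
item=2: <4, res = (-87)*2+2 = -172
item=5: not <4, res = (-172)-5 = -177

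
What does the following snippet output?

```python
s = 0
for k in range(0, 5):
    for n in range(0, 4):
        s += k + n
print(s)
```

k=0,n=0: s = 0+0 = 0
k=0,n=1: s = 0+1 = 1
k=0,n=2: s = 1+2 = 3
k=0,n=3: s = 3+3 = 6
k=1,n=0: s = 6+1 = 7
k=1,n=1: s = 7+2 = 9
k=1,n=2: s = 9+3 = 12
k=1,n=3: s = 12+4 = 16
k=2,n=0: s = 16+2 = 18
k=2,n=1: s = 18+3 = 21
k=2,n=2: s = 21+4 = 25
k=2,n=3: s = 25+5 = 30
k=3,n=0: s = 30+3 = 33
k=3,n=1: s = 33+4 = 37
k=3,n=2: s = 37+5 = 42
k=3,n=3: s = 42+6 = 48
k=4,n=0: s = 48+4 = 52
k=4,n=1: s = 52+5 = 57
k=4,n=2: s = 57+6 = 63
k=4,n=3: s = 63+7 = 70

70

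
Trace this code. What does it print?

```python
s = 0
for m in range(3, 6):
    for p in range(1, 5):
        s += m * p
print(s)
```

120

m=3,p=1: s = 0+3 = 3
m=3,p=2: s = 3+6 = 9
m=3,p=3: s = 9+9 = 18
m=3,p=4: s = 18+12 = 30
m=4,p=1: s = 30+4 = 34
m=4,p=2: s = 34+8 = 42
m=4,p=3: s = 42+12 = 54
m=4,p=4: s = 54+16 = 70
m=5,p=1: s = 70+5 = 75
m=5,p=2: s = 75+10 = 85
m=5,p=3: s = 85+15 = 100
m=5,p=4: s = 100+20 = 120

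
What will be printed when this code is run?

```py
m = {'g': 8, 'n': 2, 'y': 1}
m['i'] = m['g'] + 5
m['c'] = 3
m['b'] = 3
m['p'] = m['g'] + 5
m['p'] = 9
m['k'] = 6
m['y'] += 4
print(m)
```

m['i'] = m['g']+5 = 13 → {'g': 8, 'n': 2, 'y': 1, 'i': 13}
m['c'] = 3 → {'g': 8, 'n': 2, 'y': 1, 'i': 13, 'c': 3}
m['b'] = 3 → {'g': 8, 'n': 2, 'y': 1, 'i': 13, 'c': 3, 'b': 3}
m['p'] = m['g']+5 = 13 → {'g': 8, 'n': 2, 'y': 1, 'i': 13, 'c': 3, 'b': 3, 'p': 13}
m['p'] = 9 → {'g': 8, 'n': 2, 'y': 1, 'i': 13, 'c': 3, 'b': 3, 'p': 9}
m['k'] = 6 → {'g': 8, 'n': 2, 'y': 1, 'i': 13, 'c': 3, 'b': 3, 'p': 9, 'k': 6}
m['y'] = 1+4 = 5 → {'g': 8, 'n': 2, 'y': 5, 'i': 13, 'c': 3, 'b': 3, 'p': 9, 'k': 6}

{'g': 8, 'n': 2, 'y': 5, 'i': 13, 'c': 3, 'b': 3, 'p': 9, 'k': 6}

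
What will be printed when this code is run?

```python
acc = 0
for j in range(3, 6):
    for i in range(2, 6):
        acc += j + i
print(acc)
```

90

j=3,i=2: acc = 0+5 = 5
j=3,i=3: acc = 5+6 = 11
j=3,i=4: acc = 11+7 = 18
j=3,i=5: acc = 18+8 = 26
j=4,i=2: acc = 26+6 = 32
j=4,i=3: acc = 32+7 = 39
j=4,i=4: acc = 39+8 = 47
j=4,i=5: acc = 47+9 = 56
j=5,i=2: acc = 56+7 = 63
j=5,i=3: acc = 63+8 = 71
j=5,i=4: acc = 71+9 = 80
j=5,i=5: acc = 80+10 = 90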